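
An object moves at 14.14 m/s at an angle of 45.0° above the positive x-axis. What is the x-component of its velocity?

vₓ = v cos(θ) = 14.14 × cos(45.0°) = 10.0 m/s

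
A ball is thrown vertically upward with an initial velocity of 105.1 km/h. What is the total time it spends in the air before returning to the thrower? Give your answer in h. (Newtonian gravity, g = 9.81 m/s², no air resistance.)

v₀ = 105.1 km/h × 0.2777777777777778 = 29.1944 m/s
t_total = 2 × v₀ / g = 2 × 29.1944 / 9.81 = 5.95197 s
t_total = 5.95197 s / 3600.0 = 0.001653 h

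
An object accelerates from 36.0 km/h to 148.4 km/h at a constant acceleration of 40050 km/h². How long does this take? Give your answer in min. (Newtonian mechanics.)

v₀ = 36.0 km/h × 0.2777777777777778 = 10.0 m/s
v = 148.4 km/h × 0.2777777777777778 = 41.2222 m/s
a = 40050 km/h² × 7.716049382716049e-05 = 3.09028 m/s²
t = (v - v₀) / a = (41.2222 - 10.0) / 3.09028 = 10.1034 s
t = 10.1034 s / 60.0 = 0.1684 min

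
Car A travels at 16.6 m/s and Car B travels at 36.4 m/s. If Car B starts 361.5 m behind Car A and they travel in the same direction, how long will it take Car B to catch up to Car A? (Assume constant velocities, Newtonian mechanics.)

Relative speed: v_rel = 36.4 - 16.6 = 19.8 m/s
Time to catch: t = d₀/v_rel = 361.5/19.8 = 18.26 s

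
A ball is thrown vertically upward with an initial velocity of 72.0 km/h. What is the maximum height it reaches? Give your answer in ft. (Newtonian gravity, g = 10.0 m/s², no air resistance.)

v₀ = 72.0 km/h × 0.2777777777777778 = 20.0 m/s
h_max = v₀² / (2g) = 20.0² / (2 × 10.0) = 400.0 / 20.0 = 20.0 m
h_max = 20.0 m / 0.3048 = 65.62 ft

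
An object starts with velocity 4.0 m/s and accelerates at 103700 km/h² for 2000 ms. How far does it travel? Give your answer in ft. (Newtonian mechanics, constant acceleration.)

a = 103700 km/h² × 7.716049382716049e-05 = 8.00154 m/s²
t = 2000 ms × 0.001 = 2.0 s
d = v₀ × t + ½ × a × t² = 4.0 × 2.0 + 0.5 × 8.00154 × 2.0² = 24.0031 m
d = 24.0031 m / 0.3048 = 78.75 ft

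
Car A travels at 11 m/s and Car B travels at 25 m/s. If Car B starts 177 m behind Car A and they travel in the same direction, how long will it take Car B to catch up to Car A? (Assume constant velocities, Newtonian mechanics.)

Relative speed: v_rel = 25 - 11 = 14 m/s
Time to catch: t = d₀/v_rel = 177/14 = 12.64 s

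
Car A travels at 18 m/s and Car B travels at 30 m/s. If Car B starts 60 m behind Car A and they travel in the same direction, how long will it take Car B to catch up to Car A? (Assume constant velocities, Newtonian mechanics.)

Relative speed: v_rel = 30 - 18 = 12 m/s
Time to catch: t = d₀/v_rel = 60/12 = 5.0 s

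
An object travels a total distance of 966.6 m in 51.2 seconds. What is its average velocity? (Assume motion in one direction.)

v_avg = Δd / Δt = 966.6 / 51.2 = 18.88 m/s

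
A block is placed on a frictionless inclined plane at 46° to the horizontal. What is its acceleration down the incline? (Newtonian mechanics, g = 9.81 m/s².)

a = g sin(θ) = 9.81 × sin(46°) = 9.81 × 0.7193 = 7.06 m/s²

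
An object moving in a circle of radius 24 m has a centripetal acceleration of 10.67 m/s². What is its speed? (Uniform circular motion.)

v = √(a_c × r) = √(10.67 × 24) = 16.0 m/s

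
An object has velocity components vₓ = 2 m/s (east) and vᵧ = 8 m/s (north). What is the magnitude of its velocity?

|v| = √(vₓ² + vᵧ²) = √(2² + 8²) = √(68) = 8.25 m/s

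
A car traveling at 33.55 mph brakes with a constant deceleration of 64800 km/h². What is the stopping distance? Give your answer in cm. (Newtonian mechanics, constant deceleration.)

v₀ = 33.55 mph × 0.44704 = 14.9982 m/s
a = 64800 km/h² × 7.716049382716049e-05 = 5.0 m/s²
d = v₀² / (2a) = 14.9982² / (2 × 5.0) = 224.946 / 10.0 = 22.4946 m
d = 22.4946 m / 0.01 = 2249 cm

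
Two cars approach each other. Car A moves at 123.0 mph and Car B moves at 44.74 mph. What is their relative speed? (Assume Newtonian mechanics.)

v_rel = v_A + v_B = 123.0 + 44.74 = 167.74 mph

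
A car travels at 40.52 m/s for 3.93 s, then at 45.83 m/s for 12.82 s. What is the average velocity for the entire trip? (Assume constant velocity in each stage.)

d₁ = v₁t₁ = 40.52 × 3.93 = 159.2436 m
d₂ = v₂t₂ = 45.83 × 12.82 = 587.5406 m
d_total = 746.7842 m, t_total = 16.75 s
v_avg = d_total/t_total = 746.7842/16.75 = 44.58 m/s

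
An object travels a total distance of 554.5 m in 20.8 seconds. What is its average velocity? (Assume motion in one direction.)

v_avg = Δd / Δt = 554.5 / 20.8 = 26.66 m/s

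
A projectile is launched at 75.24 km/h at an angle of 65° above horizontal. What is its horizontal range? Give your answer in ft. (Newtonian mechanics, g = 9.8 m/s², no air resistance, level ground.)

v₀ = 75.24 km/h × 0.2777777777777778 = 20.9 m/s
R = v₀² × sin(2θ) / g = 20.9² × sin(2 × 65°) / 9.8 = 436.81 × 0.766044 / 9.8 = 34.1445 m
R = 34.1445 m / 0.3048 = 112.0 ft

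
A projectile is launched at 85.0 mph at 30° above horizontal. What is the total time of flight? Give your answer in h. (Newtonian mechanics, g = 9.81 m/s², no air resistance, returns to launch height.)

v₀ = 85.0 mph × 0.44704 = 37.9984 m/s
T = 2 × v₀ × sin(θ) / g = 2 × 37.9984 × sin(30°) / 9.81 = 2 × 37.9984 × 0.5 / 9.81 = 3.87344 s
T = 3.87344 s / 3600.0 = 0.001076 h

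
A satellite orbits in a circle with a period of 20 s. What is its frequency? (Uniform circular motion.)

f = 1/T = 1/20 = 0.05 Hz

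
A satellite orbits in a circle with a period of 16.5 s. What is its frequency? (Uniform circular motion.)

f = 1/T = 1/16.5 = 0.0606 Hz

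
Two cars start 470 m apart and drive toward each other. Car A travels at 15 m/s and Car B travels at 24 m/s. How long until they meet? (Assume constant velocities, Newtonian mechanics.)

Combined speed: v_combined = 15 + 24 = 39 m/s
Time to meet: t = d/v_combined = 470/39 = 12.05 s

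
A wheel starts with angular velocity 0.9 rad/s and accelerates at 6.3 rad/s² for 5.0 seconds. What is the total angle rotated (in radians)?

θ = ω₀t + ½αt² = 0.9×5.0 + ½×6.3×5.0² = 83.25 rad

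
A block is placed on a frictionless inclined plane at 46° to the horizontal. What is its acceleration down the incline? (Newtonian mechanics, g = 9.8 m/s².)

a = g sin(θ) = 9.8 × sin(46°) = 9.8 × 0.7193 = 7.05 m/s²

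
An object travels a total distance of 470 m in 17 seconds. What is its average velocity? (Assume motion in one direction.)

v_avg = Δd / Δt = 470 / 17 = 27.65 m/s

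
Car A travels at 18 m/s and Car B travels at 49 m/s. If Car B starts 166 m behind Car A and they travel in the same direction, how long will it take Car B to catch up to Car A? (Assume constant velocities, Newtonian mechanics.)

Relative speed: v_rel = 49 - 18 = 31 m/s
Time to catch: t = d₀/v_rel = 166/31 = 5.35 s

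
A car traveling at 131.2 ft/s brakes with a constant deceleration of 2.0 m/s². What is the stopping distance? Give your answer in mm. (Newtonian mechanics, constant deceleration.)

v₀ = 131.2 ft/s × 0.3048 = 39.9898 m/s
d = v₀² / (2a) = 39.9898² / (2 × 2.0) = 1599.18 / 4.0 = 399.795 m
d = 399.795 m / 0.001 = 399800 mm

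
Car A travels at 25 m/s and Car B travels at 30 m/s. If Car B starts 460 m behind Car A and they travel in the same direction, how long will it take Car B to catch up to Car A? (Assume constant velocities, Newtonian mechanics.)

Relative speed: v_rel = 30 - 25 = 5 m/s
Time to catch: t = d₀/v_rel = 460/5 = 92.0 s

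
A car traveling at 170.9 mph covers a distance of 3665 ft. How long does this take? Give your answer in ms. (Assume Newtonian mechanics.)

d = 3665 ft × 0.3048 = 1117.09 m
v = 170.9 mph × 0.44704 = 76.3991 m/s
t = d / v = 1117.09 / 76.3991 = 14.6218 s
t = 14.6218 s / 0.001 = 14620 ms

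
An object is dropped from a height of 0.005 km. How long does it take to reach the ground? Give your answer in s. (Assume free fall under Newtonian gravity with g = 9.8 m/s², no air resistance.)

h = 0.005 km × 1000.0 = 5.0 m
t = √(2h/g) = √(2 × 5.0 / 9.8) = 1.01 s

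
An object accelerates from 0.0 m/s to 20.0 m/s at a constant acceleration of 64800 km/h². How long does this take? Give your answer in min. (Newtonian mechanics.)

a = 64800 km/h² × 7.716049382716049e-05 = 5.0 m/s²
t = (v - v₀) / a = (20.0 - 0.0) / 5.0 = 4.0 s
t = 4.0 s / 60.0 = 0.06667 min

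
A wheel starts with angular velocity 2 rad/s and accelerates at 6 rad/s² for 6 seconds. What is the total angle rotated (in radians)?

θ = ω₀t + ½αt² = 2×6 + ½×6×6² = 120.0 rad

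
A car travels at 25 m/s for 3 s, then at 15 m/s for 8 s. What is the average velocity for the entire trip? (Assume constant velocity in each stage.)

d₁ = v₁t₁ = 25 × 3 = 75 m
d₂ = v₂t₂ = 15 × 8 = 120 m
d_total = 195 m, t_total = 11 s
v_avg = d_total/t_total = 195/11 = 17.73 m/s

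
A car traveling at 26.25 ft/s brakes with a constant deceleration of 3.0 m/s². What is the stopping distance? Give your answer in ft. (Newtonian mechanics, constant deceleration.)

v₀ = 26.25 ft/s × 0.3048 = 8.001 m/s
d = v₀² / (2a) = 8.001² / (2 × 3.0) = 64.016 / 6.0 = 10.6693 m
d = 10.6693 m / 0.3048 = 35.0 ft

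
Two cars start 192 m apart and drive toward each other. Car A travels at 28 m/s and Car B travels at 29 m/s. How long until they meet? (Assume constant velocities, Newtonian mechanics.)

Combined speed: v_combined = 28 + 29 = 57 m/s
Time to meet: t = d/v_combined = 192/57 = 3.37 s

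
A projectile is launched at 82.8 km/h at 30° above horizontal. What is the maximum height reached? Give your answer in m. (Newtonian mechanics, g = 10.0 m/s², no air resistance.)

v₀ = 82.8 km/h × 0.2777777777777778 = 23.0 m/s
H = v₀² × sin²(θ) / (2g) = 23.0² × sin(30°)² / (2 × 10.0) = 529.0 × 0.25 / 20.0 = 6.612 m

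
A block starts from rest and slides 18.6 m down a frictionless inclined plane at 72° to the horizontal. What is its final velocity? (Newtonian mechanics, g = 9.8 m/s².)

a = g sin(θ) = 9.8 × sin(72°) = 9.3204 m/s²
v = √(2ad) = √(2 × 9.3204 × 18.6) = 18.62 m/s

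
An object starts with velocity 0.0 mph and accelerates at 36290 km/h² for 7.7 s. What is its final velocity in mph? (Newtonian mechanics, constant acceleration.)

v₀ = 0.0 mph × 0.44704 = 0.0 m/s
a = 36290 km/h² × 7.716049382716049e-05 = 2.80015 m/s²
v = v₀ + a × t = 0.0 + 2.80015 × 7.7 = 21.5612 m/s
v = 21.5612 m/s / 0.44704 = 48.23 mph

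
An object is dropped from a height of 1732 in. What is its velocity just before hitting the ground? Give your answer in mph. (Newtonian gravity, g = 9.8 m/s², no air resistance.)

h = 1732 in × 0.0254 = 43.9928 m
v = √(2gh) = √(2 × 9.8 × 43.9928) = 29.3642 m/s
v = 29.3642 m/s / 0.44704 = 65.69 mph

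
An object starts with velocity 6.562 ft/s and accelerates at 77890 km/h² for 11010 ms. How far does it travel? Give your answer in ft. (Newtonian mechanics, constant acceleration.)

v₀ = 6.562 ft/s × 0.3048 = 2.0001 m/s
a = 77890 km/h² × 7.716049382716049e-05 = 6.01003 m/s²
t = 11010 ms × 0.001 = 11.01 s
d = v₀ × t + ½ × a × t² = 2.0001 × 11.01 + 0.5 × 6.01003 × 11.01² = 386.289 m
d = 386.289 m / 0.3048 = 1267 ft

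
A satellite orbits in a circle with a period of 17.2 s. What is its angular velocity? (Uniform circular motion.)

ω = 2π/T = 2π/17.2 = 0.3653 rad/s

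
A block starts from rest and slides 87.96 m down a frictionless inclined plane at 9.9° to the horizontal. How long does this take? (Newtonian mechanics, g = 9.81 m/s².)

a = g sin(θ) = 9.81 × sin(9.9°) = 1.6866 m/s²
t = √(2d/a) = √(2 × 87.96 / 1.6866) = 10.21 s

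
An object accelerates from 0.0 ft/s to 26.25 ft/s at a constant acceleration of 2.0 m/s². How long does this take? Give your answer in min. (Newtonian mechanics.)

v₀ = 0.0 ft/s × 0.3048 = 0.0 m/s
v = 26.25 ft/s × 0.3048 = 8.001 m/s
t = (v - v₀) / a = (8.001 - 0.0) / 2.0 = 4.0005 s
t = 4.0005 s / 60.0 = 0.06667 min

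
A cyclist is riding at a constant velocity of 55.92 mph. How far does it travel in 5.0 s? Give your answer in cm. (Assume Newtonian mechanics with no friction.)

v = 55.92 mph × 0.44704 = 24.9985 m/s
d = v × t = 24.9985 × 5.0 = 124.993 m
d = 124.993 m / 0.01 = 12500 cm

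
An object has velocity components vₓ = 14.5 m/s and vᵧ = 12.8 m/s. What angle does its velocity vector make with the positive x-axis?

θ = arctan(vᵧ/vₓ) = arctan(12.8/14.5) = 41.44°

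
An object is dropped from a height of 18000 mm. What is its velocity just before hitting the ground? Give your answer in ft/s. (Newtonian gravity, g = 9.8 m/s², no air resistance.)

h = 18000 mm × 0.001 = 18.0 m
v = √(2gh) = √(2 × 9.8 × 18.0) = 18.783 m/s
v = 18.783 m/s / 0.3048 = 61.62 ft/s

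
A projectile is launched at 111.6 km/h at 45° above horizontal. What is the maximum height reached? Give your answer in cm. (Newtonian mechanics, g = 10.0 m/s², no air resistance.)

v₀ = 111.6 km/h × 0.2777777777777778 = 31.0 m/s
H = v₀² × sin²(θ) / (2g) = 31.0² × sin(45°)² / (2 × 10.0) = 961.0 × 0.5 / 20.0 = 24.025 m
H = 24.025 m / 0.01 = 2402 cm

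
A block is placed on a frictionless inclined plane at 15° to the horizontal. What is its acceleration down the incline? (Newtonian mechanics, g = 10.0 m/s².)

a = g sin(θ) = 10.0 × sin(15°) = 10.0 × 0.2588 = 2.59 m/s²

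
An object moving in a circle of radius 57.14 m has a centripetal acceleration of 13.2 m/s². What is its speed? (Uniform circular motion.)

v = √(a_c × r) = √(13.2 × 57.14) = 27.46 m/s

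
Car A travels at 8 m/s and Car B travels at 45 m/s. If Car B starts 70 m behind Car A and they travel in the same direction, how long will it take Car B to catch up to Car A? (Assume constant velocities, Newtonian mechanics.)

Relative speed: v_rel = 45 - 8 = 37 m/s
Time to catch: t = d₀/v_rel = 70/37 = 1.89 s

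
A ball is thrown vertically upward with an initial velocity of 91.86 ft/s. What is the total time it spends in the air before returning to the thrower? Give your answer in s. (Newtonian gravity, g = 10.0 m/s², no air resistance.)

v₀ = 91.86 ft/s × 0.3048 = 27.9989 m/s
t_total = 2 × v₀ / g = 2 × 27.9989 / 10.0 = 5.6 s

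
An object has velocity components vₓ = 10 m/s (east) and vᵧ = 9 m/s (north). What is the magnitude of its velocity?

|v| = √(vₓ² + vᵧ²) = √(10² + 9²) = √(181) = 13.45 m/s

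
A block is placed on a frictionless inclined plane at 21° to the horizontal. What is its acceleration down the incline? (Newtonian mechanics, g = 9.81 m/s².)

a = g sin(θ) = 9.81 × sin(21°) = 9.81 × 0.3584 = 3.52 m/s²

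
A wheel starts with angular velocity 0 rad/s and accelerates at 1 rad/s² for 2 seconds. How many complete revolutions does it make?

θ = ω₀t + ½αt² = 0×2 + ½×1×2² = 2.0 rad
Total revolutions = θ/(2π) = 2.0/(2π) = 0.32
Complete revolutions = ⌊0.32⌋ = 0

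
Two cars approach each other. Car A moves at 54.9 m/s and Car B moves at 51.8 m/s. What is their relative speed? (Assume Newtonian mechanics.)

v_rel = v_A + v_B = 54.9 + 51.8 = 106.7 m/s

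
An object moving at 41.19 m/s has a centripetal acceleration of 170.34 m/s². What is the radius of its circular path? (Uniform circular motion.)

r = v²/a_c = 41.19²/170.34 = 9.96 m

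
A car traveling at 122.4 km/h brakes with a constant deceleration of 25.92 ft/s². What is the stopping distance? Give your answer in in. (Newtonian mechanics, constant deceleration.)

v₀ = 122.4 km/h × 0.2777777777777778 = 34.0 m/s
a = 25.92 ft/s² × 0.3048 = 7.90042 m/s²
d = v₀² / (2a) = 34.0² / (2 × 7.90042) = 1156.0 / 15.8008 = 73.1609 m
d = 73.1609 m / 0.0254 = 2880 in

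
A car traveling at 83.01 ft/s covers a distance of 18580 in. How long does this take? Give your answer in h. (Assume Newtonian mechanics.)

d = 18580 in × 0.0254 = 471.932 m
v = 83.01 ft/s × 0.3048 = 25.3014 m/s
t = d / v = 471.932 / 25.3014 = 18.6524 s
t = 18.6524 s / 3600.0 = 0.005181 h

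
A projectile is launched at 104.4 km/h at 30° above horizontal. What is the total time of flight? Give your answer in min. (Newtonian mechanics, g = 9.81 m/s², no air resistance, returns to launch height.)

v₀ = 104.4 km/h × 0.2777777777777778 = 29.0 m/s
T = 2 × v₀ × sin(θ) / g = 2 × 29.0 × sin(30°) / 9.81 = 2 × 29.0 × 0.5 / 9.81 = 2.95617 s
T = 2.95617 s / 60.0 = 0.04927 min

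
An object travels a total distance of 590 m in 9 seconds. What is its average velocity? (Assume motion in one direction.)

v_avg = Δd / Δt = 590 / 9 = 65.56 m/s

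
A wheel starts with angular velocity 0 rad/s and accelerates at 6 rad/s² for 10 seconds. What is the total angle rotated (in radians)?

θ = ω₀t + ½αt² = 0×10 + ½×6×10² = 300.0 rad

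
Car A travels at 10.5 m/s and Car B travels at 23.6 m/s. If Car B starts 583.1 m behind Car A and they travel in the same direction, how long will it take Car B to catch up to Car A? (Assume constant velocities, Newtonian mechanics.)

Relative speed: v_rel = 23.6 - 10.5 = 13.1 m/s
Time to catch: t = d₀/v_rel = 583.1/13.1 = 44.51 s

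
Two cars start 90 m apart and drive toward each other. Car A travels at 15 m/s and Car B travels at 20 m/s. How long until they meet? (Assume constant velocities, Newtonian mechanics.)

Combined speed: v_combined = 15 + 20 = 35 m/s
Time to meet: t = d/v_combined = 90/35 = 2.57 s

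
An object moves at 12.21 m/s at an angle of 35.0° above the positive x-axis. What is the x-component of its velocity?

vₓ = v cos(θ) = 12.21 × cos(35.0°) = 10.0 m/s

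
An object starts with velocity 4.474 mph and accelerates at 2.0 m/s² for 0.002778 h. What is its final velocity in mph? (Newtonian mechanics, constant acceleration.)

v₀ = 4.474 mph × 0.44704 = 2.00006 m/s
t = 0.002778 h × 3600.0 = 10.0008 s
v = v₀ + a × t = 2.00006 + 2.0 × 10.0008 = 22.0017 m/s
v = 22.0017 m/s / 0.44704 = 49.22 mph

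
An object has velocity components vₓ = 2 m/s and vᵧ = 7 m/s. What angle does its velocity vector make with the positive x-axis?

θ = arctan(vᵧ/vₓ) = arctan(7/2) = 74.05°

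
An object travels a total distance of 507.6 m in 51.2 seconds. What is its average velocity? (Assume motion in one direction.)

v_avg = Δd / Δt = 507.6 / 51.2 = 9.91 m/s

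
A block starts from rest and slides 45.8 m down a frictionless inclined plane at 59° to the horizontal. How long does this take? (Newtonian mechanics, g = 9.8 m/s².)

a = g sin(θ) = 9.8 × sin(59°) = 8.4002 m/s²
t = √(2d/a) = √(2 × 45.8 / 8.4002) = 3.3 s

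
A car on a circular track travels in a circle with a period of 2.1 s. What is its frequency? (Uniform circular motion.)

f = 1/T = 1/2.1 = 0.4762 Hz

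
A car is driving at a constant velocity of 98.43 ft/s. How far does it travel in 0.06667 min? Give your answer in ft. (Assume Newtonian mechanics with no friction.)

v = 98.43 ft/s × 0.3048 = 30.0015 m/s
t = 0.06667 min × 60.0 = 4.0002 s
d = v × t = 30.0015 × 4.0002 = 120.012 m
d = 120.012 m / 0.3048 = 393.7 ft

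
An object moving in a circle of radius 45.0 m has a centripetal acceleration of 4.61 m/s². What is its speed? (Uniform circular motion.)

v = √(a_c × r) = √(4.61 × 45.0) = 14.4 m/s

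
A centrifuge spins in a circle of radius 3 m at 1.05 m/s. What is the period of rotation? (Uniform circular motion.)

T = 2πr/v = 2π×3/1.05 = 17.95 s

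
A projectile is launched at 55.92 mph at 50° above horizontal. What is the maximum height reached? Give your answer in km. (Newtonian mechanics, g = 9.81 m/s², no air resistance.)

v₀ = 55.92 mph × 0.44704 = 24.9985 m/s
H = v₀² × sin²(θ) / (2g) = 24.9985² × sin(50°)² / (2 × 9.81) = 624.925 × 0.586824 / 19.62 = 18.6912 m
H = 18.6912 m / 1000.0 = 0.01869 km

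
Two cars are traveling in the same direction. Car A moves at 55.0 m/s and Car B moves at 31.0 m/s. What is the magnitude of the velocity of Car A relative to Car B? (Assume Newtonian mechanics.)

v_rel = |v_A - v_B| = |55.0 - 31.0| = 24.0 m/s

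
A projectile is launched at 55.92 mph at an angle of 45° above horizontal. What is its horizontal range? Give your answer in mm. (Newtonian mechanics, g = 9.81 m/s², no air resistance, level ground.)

v₀ = 55.92 mph × 0.44704 = 24.9985 m/s
R = v₀² × sin(2θ) / g = 24.9985² × sin(2 × 45°) / 9.81 = 624.925 × 1.0 / 9.81 = 63.7029 m
R = 63.7029 m / 0.001 = 63700 mm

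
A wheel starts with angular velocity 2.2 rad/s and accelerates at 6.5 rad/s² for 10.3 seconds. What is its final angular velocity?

ω = ω₀ + αt = 2.2 + 6.5 × 10.3 = 69.15 rad/s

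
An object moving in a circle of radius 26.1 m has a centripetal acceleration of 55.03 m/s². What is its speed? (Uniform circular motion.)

v = √(a_c × r) = √(55.03 × 26.1) = 37.9 m/s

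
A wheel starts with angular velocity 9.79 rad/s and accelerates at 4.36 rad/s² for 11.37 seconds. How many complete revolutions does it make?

θ = ω₀t + ½αt² = 9.79×11.37 + ½×4.36×11.37² = 393.135942 rad
Total revolutions = θ/(2π) = 393.135942/(2π) = 62.57
Complete revolutions = ⌊62.57⌋ = 62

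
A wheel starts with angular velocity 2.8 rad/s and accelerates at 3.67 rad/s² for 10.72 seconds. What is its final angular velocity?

ω = ω₀ + αt = 2.8 + 3.67 × 10.72 = 42.14 rad/s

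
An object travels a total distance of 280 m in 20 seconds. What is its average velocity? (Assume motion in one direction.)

v_avg = Δd / Δt = 280 / 20 = 14.0 m/s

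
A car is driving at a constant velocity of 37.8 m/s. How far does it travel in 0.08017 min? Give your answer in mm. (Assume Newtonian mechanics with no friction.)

t = 0.08017 min × 60.0 = 4.8102 s
d = v × t = 37.8 × 4.8102 = 181.826 m
d = 181.826 m / 0.001 = 181800 mm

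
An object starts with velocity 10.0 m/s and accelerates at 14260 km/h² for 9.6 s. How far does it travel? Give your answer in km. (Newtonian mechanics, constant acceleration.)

a = 14260 km/h² × 7.716049382716049e-05 = 1.10031 m/s²
d = v₀ × t + ½ × a × t² = 10.0 × 9.6 + 0.5 × 1.10031 × 9.6² = 146.702 m
d = 146.702 m / 1000.0 = 0.1467 km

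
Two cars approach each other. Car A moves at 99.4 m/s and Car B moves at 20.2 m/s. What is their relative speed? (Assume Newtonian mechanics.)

v_rel = v_A + v_B = 99.4 + 20.2 = 119.6 m/s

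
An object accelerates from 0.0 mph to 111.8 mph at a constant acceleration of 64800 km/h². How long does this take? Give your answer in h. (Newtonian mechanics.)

v₀ = 0.0 mph × 0.44704 = 0.0 m/s
v = 111.8 mph × 0.44704 = 49.9791 m/s
a = 64800 km/h² × 7.716049382716049e-05 = 5.0 m/s²
t = (v - v₀) / a = (49.9791 - 0.0) / 5.0 = 9.99582 s
t = 9.99582 s / 3600.0 = 0.002777 h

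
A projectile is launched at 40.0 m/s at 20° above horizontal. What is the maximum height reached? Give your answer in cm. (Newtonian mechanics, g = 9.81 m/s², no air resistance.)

H = v₀² × sin²(θ) / (2g) = 40.0² × sin(20°)² / (2 × 9.81) = 1600.0 × 0.116978 / 19.62 = 9.53949 m
H = 9.53949 m / 0.01 = 953.9 cm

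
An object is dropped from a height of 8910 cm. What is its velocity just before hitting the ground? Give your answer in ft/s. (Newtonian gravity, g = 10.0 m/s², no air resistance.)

h = 8910 cm × 0.01 = 89.1 m
v = √(2gh) = √(2 × 10.0 × 89.1) = 42.2137 m/s
v = 42.2137 m/s / 0.3048 = 138.5 ft/s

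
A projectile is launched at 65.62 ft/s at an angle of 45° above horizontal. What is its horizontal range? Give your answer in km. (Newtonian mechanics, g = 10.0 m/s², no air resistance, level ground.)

v₀ = 65.62 ft/s × 0.3048 = 20.001 m/s
R = v₀² × sin(2θ) / g = 20.001² × sin(2 × 45°) / 10.0 = 400.04 × 1.0 / 10.0 = 40.004 m
R = 40.004 m / 1000.0 = 0.04 km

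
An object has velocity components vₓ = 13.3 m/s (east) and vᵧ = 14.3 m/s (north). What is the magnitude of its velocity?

|v| = √(vₓ² + vᵧ²) = √(13.3² + 14.3²) = √(381.38) = 19.53 m/s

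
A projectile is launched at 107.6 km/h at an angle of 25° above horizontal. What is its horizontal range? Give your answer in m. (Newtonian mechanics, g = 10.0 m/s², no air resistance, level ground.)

v₀ = 107.6 km/h × 0.2777777777777778 = 29.8889 m/s
R = v₀² × sin(2θ) / g = 29.8889² × sin(2 × 25°) / 10.0 = 893.346 × 0.766044 / 10.0 = 68.43 m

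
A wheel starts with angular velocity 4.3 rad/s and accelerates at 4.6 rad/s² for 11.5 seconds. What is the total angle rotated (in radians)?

θ = ω₀t + ½αt² = 4.3×11.5 + ½×4.6×11.5² = 353.62 rad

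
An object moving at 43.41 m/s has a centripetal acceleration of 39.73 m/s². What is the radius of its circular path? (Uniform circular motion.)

r = v²/a_c = 43.41²/39.73 = 47.43 m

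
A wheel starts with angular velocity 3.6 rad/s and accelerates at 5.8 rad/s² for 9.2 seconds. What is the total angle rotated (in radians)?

θ = ω₀t + ½αt² = 3.6×9.2 + ½×5.8×9.2² = 278.58 rad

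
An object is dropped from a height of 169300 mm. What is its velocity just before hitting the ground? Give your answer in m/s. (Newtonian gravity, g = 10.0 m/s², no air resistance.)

h = 169300 mm × 0.001 = 169.3 m
v = √(2gh) = √(2 × 10.0 × 169.3) = 58.19 m/s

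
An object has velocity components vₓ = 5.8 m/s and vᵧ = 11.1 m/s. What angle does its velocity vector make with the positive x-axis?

θ = arctan(vᵧ/vₓ) = arctan(11.1/5.8) = 62.41°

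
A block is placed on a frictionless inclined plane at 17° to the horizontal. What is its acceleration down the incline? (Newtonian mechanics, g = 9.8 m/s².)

a = g sin(θ) = 9.8 × sin(17°) = 9.8 × 0.2924 = 2.87 m/s²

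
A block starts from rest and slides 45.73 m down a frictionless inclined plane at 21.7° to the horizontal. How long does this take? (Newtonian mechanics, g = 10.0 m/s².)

a = g sin(θ) = 10.0 × sin(21.7°) = 3.6975 m/s²
t = √(2d/a) = √(2 × 45.73 / 3.6975) = 4.97 s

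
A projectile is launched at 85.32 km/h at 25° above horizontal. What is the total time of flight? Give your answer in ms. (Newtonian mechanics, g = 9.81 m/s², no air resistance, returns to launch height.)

v₀ = 85.32 km/h × 0.2777777777777778 = 23.7 m/s
T = 2 × v₀ × sin(θ) / g = 2 × 23.7 × sin(25°) / 9.81 = 2 × 23.7 × 0.422618 / 9.81 = 2.04201 s
T = 2.04201 s / 0.001 = 2042 ms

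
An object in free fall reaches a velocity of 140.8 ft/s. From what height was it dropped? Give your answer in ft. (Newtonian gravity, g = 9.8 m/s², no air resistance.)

v = 140.8 ft/s × 0.3048 = 42.9158 m/s
h = v² / (2g) = 42.9158² / (2 × 9.8) = 93.9676 m
h = 93.9676 m / 0.3048 = 308.3 ft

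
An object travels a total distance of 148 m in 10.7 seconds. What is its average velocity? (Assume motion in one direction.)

v_avg = Δd / Δt = 148 / 10.7 = 13.83 m/s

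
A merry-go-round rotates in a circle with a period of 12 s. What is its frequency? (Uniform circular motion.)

f = 1/T = 1/12 = 0.0833 Hz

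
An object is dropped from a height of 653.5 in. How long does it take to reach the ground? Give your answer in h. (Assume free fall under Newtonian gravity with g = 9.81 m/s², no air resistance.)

h = 653.5 in × 0.0254 = 16.5989 m
t = √(2h/g) = √(2 × 16.5989 / 9.81) = 1.83959 s
t = 1.83959 s / 3600.0 = 0.000511 h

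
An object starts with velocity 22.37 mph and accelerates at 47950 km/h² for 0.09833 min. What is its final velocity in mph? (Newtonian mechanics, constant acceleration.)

v₀ = 22.37 mph × 0.44704 = 10.0003 m/s
a = 47950 km/h² × 7.716049382716049e-05 = 3.69985 m/s²
t = 0.09833 min × 60.0 = 5.8998 s
v = v₀ + a × t = 10.0003 + 3.69985 × 5.8998 = 31.8287 m/s
v = 31.8287 m/s / 0.44704 = 71.2 mph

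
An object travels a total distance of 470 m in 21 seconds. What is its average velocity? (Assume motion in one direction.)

v_avg = Δd / Δt = 470 / 21 = 22.38 m/s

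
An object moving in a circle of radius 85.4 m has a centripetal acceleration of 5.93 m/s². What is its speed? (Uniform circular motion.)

v = √(a_c × r) = √(5.93 × 85.4) = 22.5 m/s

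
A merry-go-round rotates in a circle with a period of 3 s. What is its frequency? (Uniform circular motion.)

f = 1/T = 1/3 = 0.3333 Hz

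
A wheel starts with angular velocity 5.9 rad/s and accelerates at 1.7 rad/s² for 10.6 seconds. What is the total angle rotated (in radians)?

θ = ω₀t + ½αt² = 5.9×10.6 + ½×1.7×10.6² = 158.05 rad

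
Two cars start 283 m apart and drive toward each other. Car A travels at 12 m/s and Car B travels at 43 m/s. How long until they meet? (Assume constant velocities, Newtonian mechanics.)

Combined speed: v_combined = 12 + 43 = 55 m/s
Time to meet: t = d/v_combined = 283/55 = 5.15 s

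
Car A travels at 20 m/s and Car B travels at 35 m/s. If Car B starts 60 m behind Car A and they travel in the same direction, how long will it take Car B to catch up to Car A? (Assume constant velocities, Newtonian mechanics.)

Relative speed: v_rel = 35 - 20 = 15 m/s
Time to catch: t = d₀/v_rel = 60/15 = 4.0 s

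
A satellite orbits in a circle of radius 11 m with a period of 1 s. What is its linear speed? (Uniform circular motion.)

v = 2πr/T = 2π×11/1 = 69.12 m/s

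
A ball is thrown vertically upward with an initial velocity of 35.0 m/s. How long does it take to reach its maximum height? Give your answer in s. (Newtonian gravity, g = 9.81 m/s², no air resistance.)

t_up = v₀ / g = 35.0 / 9.81 = 3.568 s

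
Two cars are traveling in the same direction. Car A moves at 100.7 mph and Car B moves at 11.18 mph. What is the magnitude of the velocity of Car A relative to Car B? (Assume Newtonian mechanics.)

v_rel = |v_A - v_B| = |100.7 - 11.18| = 89.52 mph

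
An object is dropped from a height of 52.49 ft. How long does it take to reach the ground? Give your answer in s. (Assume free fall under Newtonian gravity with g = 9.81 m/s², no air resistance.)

h = 52.49 ft × 0.3048 = 15.999 m
t = √(2h/g) = √(2 × 15.999 / 9.81) = 1.806 s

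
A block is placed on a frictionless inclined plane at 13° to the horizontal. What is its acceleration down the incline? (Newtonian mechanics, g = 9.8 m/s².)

a = g sin(θ) = 9.8 × sin(13°) = 9.8 × 0.22495 = 2.2 m/s²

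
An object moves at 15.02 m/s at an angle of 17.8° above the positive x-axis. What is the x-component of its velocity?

vₓ = v cos(θ) = 15.02 × cos(17.8°) = 14.3 m/s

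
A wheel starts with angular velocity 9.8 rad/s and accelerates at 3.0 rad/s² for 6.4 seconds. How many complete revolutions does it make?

θ = ω₀t + ½αt² = 9.8×6.4 + ½×3.0×6.4² = 124.16 rad
Total revolutions = θ/(2π) = 124.16/(2π) = 19.76
Complete revolutions = ⌊19.76⌋ = 19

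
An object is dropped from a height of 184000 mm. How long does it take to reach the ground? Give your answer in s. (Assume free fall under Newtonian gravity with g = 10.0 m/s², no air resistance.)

h = 184000 mm × 0.001 = 184.0 m
t = √(2h/g) = √(2 × 184.0 / 10.0) = 6.066 s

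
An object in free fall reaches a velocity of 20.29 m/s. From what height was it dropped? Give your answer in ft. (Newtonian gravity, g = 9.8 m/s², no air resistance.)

h = v² / (2g) = 20.29² / (2 × 9.8) = 21.0043 m
h = 21.0043 m / 0.3048 = 68.91 ft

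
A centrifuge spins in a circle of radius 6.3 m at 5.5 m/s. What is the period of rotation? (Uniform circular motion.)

T = 2πr/v = 2π×6.3/5.5 = 7.2 s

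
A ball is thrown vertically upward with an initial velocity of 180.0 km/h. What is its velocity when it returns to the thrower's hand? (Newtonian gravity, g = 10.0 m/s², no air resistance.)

By conservation of energy (no air resistance), the ball returns to the throw height with the same speed as launch, but directed downward.
|v_ground| = v₀ = 180.0 km/h
v_ground = 180.0 km/h (downward)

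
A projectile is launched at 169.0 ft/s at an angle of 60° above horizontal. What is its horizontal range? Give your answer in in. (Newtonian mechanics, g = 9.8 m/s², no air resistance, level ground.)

v₀ = 169.0 ft/s × 0.3048 = 51.5112 m/s
R = v₀² × sin(2θ) / g = 51.5112² × sin(2 × 60°) / 9.8 = 2653.4 × 0.866025 / 9.8 = 234.481 m
R = 234.481 m / 0.0254 = 9232 in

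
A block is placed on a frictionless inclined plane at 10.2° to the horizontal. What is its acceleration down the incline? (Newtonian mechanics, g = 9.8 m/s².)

a = g sin(θ) = 9.8 × sin(10.2°) = 9.8 × 0.1771 = 1.74 m/s²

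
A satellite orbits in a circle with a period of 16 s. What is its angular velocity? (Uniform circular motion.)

ω = 2π/T = 2π/16 = 0.3927 rad/s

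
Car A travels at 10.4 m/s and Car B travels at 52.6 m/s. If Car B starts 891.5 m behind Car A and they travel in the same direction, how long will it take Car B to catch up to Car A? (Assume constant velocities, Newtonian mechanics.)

Relative speed: v_rel = 52.6 - 10.4 = 42.2 m/s
Time to catch: t = d₀/v_rel = 891.5/42.2 = 21.13 s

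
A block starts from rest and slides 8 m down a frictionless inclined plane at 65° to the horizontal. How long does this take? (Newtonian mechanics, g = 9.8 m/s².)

a = g sin(θ) = 9.8 × sin(65°) = 8.8818 m/s²
t = √(2d/a) = √(2 × 8 / 8.8818) = 1.34 s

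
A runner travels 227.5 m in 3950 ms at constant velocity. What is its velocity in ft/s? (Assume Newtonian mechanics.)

t = 3950 ms × 0.001 = 3.95 s
v = d / t = 227.5 / 3.95 = 57.5949 m/s
v = 57.5949 m/s / 0.3048 = 189.0 ft/s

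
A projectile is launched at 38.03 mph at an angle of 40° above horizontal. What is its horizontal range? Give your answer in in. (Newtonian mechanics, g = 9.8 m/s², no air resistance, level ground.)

v₀ = 38.03 mph × 0.44704 = 17.0009 m/s
R = v₀² × sin(2θ) / g = 17.0009² × sin(2 × 40°) / 9.8 = 289.031 × 0.984808 / 9.8 = 29.0449 m
R = 29.0449 m / 0.0254 = 1144 in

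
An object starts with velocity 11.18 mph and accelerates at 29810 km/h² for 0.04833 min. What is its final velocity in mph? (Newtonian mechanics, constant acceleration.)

v₀ = 11.18 mph × 0.44704 = 4.99791 m/s
a = 29810 km/h² × 7.716049382716049e-05 = 2.30015 m/s²
t = 0.04833 min × 60.0 = 2.8998 s
v = v₀ + a × t = 4.99791 + 2.30015 × 2.8998 = 11.6679 m/s
v = 11.6679 m/s / 0.44704 = 26.1 mph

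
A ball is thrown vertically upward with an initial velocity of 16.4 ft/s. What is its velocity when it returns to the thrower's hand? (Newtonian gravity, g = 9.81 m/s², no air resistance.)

By conservation of energy (no air resistance), the ball returns to the throw height with the same speed as launch, but directed downward.
|v_ground| = v₀ = 16.4 ft/s
v_ground = 16.4 ft/s (downward)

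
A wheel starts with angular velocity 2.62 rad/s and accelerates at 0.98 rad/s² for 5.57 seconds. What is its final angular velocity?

ω = ω₀ + αt = 2.62 + 0.98 × 5.57 = 8.08 rad/s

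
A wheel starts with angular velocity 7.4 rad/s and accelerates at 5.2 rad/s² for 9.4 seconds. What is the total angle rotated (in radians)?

θ = ω₀t + ½αt² = 7.4×9.4 + ½×5.2×9.4² = 299.3 rad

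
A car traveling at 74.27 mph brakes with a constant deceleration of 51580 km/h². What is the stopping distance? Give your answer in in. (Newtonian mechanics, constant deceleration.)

v₀ = 74.27 mph × 0.44704 = 33.2017 m/s
a = 51580 km/h² × 7.716049382716049e-05 = 3.97994 m/s²
d = v₀² / (2a) = 33.2017² / (2 × 3.97994) = 1102.35 / 7.95988 = 138.488 m
d = 138.488 m / 0.0254 = 5452 in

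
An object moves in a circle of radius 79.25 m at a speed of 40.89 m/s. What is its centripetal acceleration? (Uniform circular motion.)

a_c = v²/r = 40.89²/79.25 = 1671.9921/79.25 = 21.1 m/s²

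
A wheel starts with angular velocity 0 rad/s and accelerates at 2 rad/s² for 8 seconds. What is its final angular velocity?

ω = ω₀ + αt = 0 + 2 × 8 = 16 rad/s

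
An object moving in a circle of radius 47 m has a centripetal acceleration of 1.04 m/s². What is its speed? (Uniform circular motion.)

v = √(a_c × r) = √(1.04 × 47) = 6.99 m/s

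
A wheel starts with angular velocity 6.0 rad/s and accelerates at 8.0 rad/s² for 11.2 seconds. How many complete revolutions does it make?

θ = ω₀t + ½αt² = 6.0×11.2 + ½×8.0×11.2² = 568.96 rad
Total revolutions = θ/(2π) = 568.96/(2π) = 90.55
Complete revolutions = ⌊90.55⌋ = 90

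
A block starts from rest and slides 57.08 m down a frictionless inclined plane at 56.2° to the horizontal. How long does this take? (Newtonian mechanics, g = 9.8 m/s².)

a = g sin(θ) = 9.8 × sin(56.2°) = 8.1436 m/s²
t = √(2d/a) = √(2 × 57.08 / 8.1436) = 3.74 s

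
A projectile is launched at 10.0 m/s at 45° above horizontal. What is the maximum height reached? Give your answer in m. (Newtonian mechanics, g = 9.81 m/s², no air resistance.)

H = v₀² × sin²(θ) / (2g) = 10.0² × sin(45°)² / (2 × 9.81) = 100.0 × 0.5 / 19.62 = 2.548 m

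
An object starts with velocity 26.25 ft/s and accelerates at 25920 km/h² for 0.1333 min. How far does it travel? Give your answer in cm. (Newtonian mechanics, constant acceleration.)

v₀ = 26.25 ft/s × 0.3048 = 8.001 m/s
a = 25920 km/h² × 7.716049382716049e-05 = 2.0 m/s²
t = 0.1333 min × 60.0 = 7.998 s
d = v₀ × t + ½ × a × t² = 8.001 × 7.998 + 0.5 × 2.0 × 7.998² = 127.96 m
d = 127.96 m / 0.01 = 12800 cm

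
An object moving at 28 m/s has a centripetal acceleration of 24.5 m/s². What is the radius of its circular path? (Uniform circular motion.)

r = v²/a_c = 28²/24.5 = 32.0 m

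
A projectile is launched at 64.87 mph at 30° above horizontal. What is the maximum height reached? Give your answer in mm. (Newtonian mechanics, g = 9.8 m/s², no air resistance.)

v₀ = 64.87 mph × 0.44704 = 28.9995 m/s
H = v₀² × sin²(θ) / (2g) = 28.9995² × sin(30°)² / (2 × 9.8) = 840.971 × 0.25 / 19.6 = 10.7267 m
H = 10.7267 m / 0.001 = 10730 mm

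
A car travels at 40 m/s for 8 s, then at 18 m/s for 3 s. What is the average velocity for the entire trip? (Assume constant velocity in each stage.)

d₁ = v₁t₁ = 40 × 8 = 320 m
d₂ = v₂t₂ = 18 × 3 = 54 m
d_total = 374 m, t_total = 11 s
v_avg = d_total/t_total = 374/11 = 34.0 m/s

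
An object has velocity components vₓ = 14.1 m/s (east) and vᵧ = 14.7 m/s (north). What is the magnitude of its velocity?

|v| = √(vₓ² + vᵧ²) = √(14.1² + 14.7²) = √(414.9) = 20.37 m/s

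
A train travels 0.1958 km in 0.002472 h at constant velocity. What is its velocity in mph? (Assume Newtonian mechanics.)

d = 0.1958 km × 1000.0 = 195.8 m
t = 0.002472 h × 3600.0 = 8.8992 s
v = d / t = 195.8 / 8.8992 = 22.002 m/s
v = 22.002 m/s / 0.44704 = 49.22 mph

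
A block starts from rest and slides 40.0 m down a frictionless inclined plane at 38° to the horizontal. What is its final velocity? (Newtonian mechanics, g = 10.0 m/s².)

a = g sin(θ) = 10.0 × sin(38°) = 6.1566 m/s²
v = √(2ad) = √(2 × 6.1566 × 40.0) = 22.19 m/s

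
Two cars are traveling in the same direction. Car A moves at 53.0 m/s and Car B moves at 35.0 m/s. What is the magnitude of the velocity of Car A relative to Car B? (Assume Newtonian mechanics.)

v_rel = |v_A - v_B| = |53.0 - 35.0| = 18.0 m/s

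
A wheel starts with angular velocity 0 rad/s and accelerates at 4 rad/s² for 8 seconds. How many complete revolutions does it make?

θ = ω₀t + ½αt² = 0×8 + ½×4×8² = 128.0 rad
Total revolutions = θ/(2π) = 128.0/(2π) = 20.37
Complete revolutions = ⌊20.37⌋ = 20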